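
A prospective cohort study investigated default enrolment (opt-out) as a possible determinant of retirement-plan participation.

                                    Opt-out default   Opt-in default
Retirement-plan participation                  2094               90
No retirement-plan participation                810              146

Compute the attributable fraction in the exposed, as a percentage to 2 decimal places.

Reading the table with exposure as columns: a = 2094 (Opt-out default, case), b = 810 (Opt-out default, non-case), c = 90 (Opt-in default, case), d = 146.
Risk in exposed = 2094/2904 = 0.72107; risk in unexposed = 90/236 = 0.38136.
RR = 0.72107/0.38136 = 1.89082
AR% = (RR − 1)/RR × 100 = (1.89082 − 1)/1.89082 × 100 = 47.1128%

47.11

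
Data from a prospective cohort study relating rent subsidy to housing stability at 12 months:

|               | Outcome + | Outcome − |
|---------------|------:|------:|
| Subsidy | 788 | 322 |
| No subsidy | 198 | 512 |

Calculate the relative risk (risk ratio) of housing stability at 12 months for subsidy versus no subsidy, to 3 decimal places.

Cells: a = 788, b = 322, c = 198, d = 512.
Risk in exposed = 788/1110 = 0.70991; risk in unexposed = 198/710 = 0.27887.
RR = 0.70991 / 0.27887 = 2.54564
The risk among the exposed is 2.55 times that among the unexposed.

2.546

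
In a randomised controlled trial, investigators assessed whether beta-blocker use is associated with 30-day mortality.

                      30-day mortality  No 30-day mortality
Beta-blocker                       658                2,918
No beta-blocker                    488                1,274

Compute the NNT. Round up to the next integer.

11

Risk in treated group = 658/3576 = 0.18400; risk in control = 488/1762 = 0.27696.
Absolute risk reduction = 0.27696 − 0.18400 = 0.09295
NNT = 1 / ARR = 1 / 0.09295 = 10.758 → round up → 11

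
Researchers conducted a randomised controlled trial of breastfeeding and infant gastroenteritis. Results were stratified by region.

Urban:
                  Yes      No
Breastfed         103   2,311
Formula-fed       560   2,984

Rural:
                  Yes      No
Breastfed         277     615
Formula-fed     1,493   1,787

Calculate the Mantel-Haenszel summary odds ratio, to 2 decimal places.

0.39

OR_MH = Σ(aᵢdᵢ/nᵢ) / Σ(bᵢcᵢ/nᵢ), where nᵢ is the stratum total.
Stratum 1 (Urban): n = 5958; a·d/n = 103·2984/5958 = 51.5864; b·c/n = 2311·560/5958 = 217.2138
Stratum 2 (Rural): n = 4172; a·d/n = 277·1787/4172 = 118.6479; b·c/n = 615·1493/4172 = 220.0851
OR_MH = (51.5864 + 118.6479) / (217.2138 + 220.0851) = 170.2343 / 437.2989 = 0.38929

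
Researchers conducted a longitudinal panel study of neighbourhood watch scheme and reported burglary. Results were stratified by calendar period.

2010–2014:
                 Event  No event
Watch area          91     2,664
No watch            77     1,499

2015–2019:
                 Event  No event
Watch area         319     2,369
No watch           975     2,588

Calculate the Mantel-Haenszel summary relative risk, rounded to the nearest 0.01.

0.46

RR_MH = Σ(aᵢ·n₀ᵢ/nᵢ) / Σ(cᵢ·n₁ᵢ/nᵢ), with n₁ᵢ = aᵢ+bᵢ (exposed), n₀ᵢ = cᵢ+dᵢ (unexposed), nᵢ = n₁ᵢ+n₀ᵢ.
Stratum 1 (2010–2014): n₁ = 2755, n₀ = 1576, n = 4331; a·n₀/n = 91·1576/4331 = 33.1138; c·n₁/n = 77·2755/4331 = 48.9806
Stratum 2 (2015–2019): n₁ = 2688, n₀ = 3563, n = 6251; a·n₀/n = 319·3563/6251 = 181.8264; c·n₁/n = 975·2688/6251 = 419.2609
RR_MH = (33.1138 + 181.8264) / (48.9806 + 419.2609) = 214.9403 / 468.2415 = 0.45904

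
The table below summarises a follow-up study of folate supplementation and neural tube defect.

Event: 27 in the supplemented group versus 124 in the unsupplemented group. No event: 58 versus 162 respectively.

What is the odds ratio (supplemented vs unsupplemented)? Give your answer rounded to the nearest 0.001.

From the description: a = 27, b = 58, c = 124, d = 162.
OR = (a·d)/(b·c) = (27 × 162) / (58 × 124) = 4374 / 7192 = 0.60818
Exposure is associated with lower odds of neural tube defect (OR = 0.61 < 1).

0.608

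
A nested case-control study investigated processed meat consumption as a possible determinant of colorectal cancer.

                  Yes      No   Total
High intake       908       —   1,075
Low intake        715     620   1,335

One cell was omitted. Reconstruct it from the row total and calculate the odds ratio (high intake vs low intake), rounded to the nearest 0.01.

The missing cell is in the exposed row: 1075 − 908 = 167.
So a = 908, b = 167, c = 715, d = 620.
OR = (a·d)/(b·c) = (908 × 620) / (167 × 715) = 562960 / 119405 = 4.71471

4.71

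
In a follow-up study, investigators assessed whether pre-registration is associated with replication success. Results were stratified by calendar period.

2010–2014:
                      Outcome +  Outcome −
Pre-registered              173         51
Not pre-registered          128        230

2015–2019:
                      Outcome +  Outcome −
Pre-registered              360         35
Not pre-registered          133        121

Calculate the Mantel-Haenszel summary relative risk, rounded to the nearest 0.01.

1.90

RR_MH = Σ(aᵢ·n₀ᵢ/nᵢ) / Σ(cᵢ·n₁ᵢ/nᵢ), with n₁ᵢ = aᵢ+bᵢ (exposed), n₀ᵢ = cᵢ+dᵢ (unexposed), nᵢ = n₁ᵢ+n₀ᵢ.
Stratum 1 (2010–2014): n₁ = 224, n₀ = 358, n = 582; a·n₀/n = 173·358/582 = 106.4158; c·n₁/n = 128·224/582 = 49.2646
Stratum 2 (2015–2019): n₁ = 395, n₀ = 254, n = 649; a·n₀/n = 360·254/649 = 140.8937; c·n₁/n = 133·395/649 = 80.9476
RR_MH = (106.4158 + 140.8937) / (49.2646 + 80.9476) = 247.3095 / 130.2122 = 1.89928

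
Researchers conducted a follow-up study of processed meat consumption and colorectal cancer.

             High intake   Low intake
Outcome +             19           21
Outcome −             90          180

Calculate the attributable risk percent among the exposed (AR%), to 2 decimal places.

40.06

Reading the table with exposure as columns: a = 19 (High intake, case), b = 90 (High intake, non-case), c = 21 (Low intake, case), d = 180.
Risk in exposed = 19/109 = 0.17431; risk in unexposed = 21/201 = 0.10448.
RR = 0.17431/0.10448 = 1.66841
AR% = (RR − 1)/RR × 100 = (1.66841 − 1)/1.66841 × 100 = 40.0628%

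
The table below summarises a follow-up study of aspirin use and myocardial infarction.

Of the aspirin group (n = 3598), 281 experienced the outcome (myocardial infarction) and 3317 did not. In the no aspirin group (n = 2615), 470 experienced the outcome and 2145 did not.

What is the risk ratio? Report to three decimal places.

From the description: a = 281, b = 3317, c = 470, d = 2145.
Risk in exposed = 281/3598 = 0.07810; risk in unexposed = 470/2615 = 0.17973.
RR = 0.07810 / 0.17973 = 0.43453
The risk is 57% lower among the exposed than among the unexposed.

0.435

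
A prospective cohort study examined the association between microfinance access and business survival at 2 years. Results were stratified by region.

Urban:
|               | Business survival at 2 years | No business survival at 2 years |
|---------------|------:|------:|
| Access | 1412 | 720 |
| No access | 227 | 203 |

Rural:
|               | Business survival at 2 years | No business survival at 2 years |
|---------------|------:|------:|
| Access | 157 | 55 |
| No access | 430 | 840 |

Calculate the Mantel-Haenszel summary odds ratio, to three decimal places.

2.519

OR_MH = Σ(aᵢdᵢ/nᵢ) / Σ(bᵢcᵢ/nᵢ), where nᵢ is the stratum total.
Stratum 1 (Urban): n = 2562; a·d/n = 1412·203/2562 = 111.8798; b·c/n = 720·227/2562 = 63.7939
Stratum 2 (Rural): n = 1482; a·d/n = 157·840/1482 = 88.9879; b·c/n = 55·430/1482 = 15.9582
OR_MH = (111.8798 + 88.9879) / (63.7939 + 15.9582) = 200.8676 / 79.7521 = 2.51865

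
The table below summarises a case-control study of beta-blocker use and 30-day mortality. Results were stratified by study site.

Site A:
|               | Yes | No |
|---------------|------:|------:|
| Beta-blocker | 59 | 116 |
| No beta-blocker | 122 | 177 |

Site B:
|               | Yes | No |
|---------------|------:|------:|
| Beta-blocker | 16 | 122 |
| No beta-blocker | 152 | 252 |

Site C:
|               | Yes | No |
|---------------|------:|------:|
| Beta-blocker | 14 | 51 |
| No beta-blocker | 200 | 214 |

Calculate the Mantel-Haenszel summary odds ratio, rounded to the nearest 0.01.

0.42

OR_MH = Σ(aᵢdᵢ/nᵢ) / Σ(bᵢcᵢ/nᵢ), where nᵢ is the stratum total.
Stratum 1 (Site A): n = 474; a·d/n = 59·177/474 = 22.0316; b·c/n = 116·122/474 = 29.8565
Stratum 2 (Site B): n = 542; a·d/n = 16·252/542 = 7.4391; b·c/n = 122·152/542 = 34.2140
Stratum 3 (Site C): n = 479; a·d/n = 14·214/479 = 6.2547; b·c/n = 51·200/479 = 21.2944
OR_MH = (22.0316 + 7.4391 + 6.2547) / (29.8565 + 34.2140 + 21.2944) = 35.7255 / 85.3649 = 0.41850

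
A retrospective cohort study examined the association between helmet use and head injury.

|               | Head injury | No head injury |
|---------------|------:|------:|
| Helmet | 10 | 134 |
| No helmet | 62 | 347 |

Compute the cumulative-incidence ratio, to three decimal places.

0.458

Cells: a = 10, b = 134, c = 62, d = 347.
Risk in exposed = 10/144 = 0.06944; risk in unexposed = 62/409 = 0.15159.
RR = 0.06944 / 0.15159 = 0.45811
The risk is 54% lower among the exposed than among the unexposed.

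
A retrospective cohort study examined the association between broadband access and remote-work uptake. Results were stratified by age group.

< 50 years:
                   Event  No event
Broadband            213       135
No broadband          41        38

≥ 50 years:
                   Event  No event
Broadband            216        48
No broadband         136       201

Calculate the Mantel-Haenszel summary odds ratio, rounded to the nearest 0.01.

3.83

OR_MH = Σ(aᵢdᵢ/nᵢ) / Σ(bᵢcᵢ/nᵢ), where nᵢ is the stratum total.
Stratum 1 (< 50 years): n = 427; a·d/n = 213·38/427 = 18.9555; b·c/n = 135·41/427 = 12.9625
Stratum 2 (≥ 50 years): n = 601; a·d/n = 216·201/601 = 72.2396; b·c/n = 48·136/601 = 10.8619
OR_MH = (18.9555 + 72.2396) / (12.9625 + 10.8619) = 91.1951 / 23.8244 = 3.82780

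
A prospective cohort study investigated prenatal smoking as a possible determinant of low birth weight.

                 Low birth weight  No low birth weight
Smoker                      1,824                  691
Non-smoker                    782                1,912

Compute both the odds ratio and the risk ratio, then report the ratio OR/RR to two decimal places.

2.58

Cells: a = 1824, b = 691, c = 782, d = 1912.
OR = (1824·1912)/(691·782) = 3487488/540362 = 6.45398
Risk in exposed = 1824/2515 = 0.72525; risk in unexposed = 782/2694 = 0.29027; RR = 2.49849
OR/RR = 6.45398 / 2.49849 = 2.58315
The outcome is not rare, so the OR lies further from 1 than the RR.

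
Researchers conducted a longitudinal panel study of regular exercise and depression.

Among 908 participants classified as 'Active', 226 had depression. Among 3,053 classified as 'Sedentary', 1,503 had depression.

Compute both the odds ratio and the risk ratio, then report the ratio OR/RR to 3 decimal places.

0.676

From the description: a = 226, b = 682, c = 1503, d = 1550.
OR = (226·1550)/(682·1503) = 350300/1025046 = 0.34174
Risk in exposed = 226/908 = 0.24890; risk in unexposed = 1503/3053 = 0.49230; RR = 0.50558
OR/RR = 0.34174 / 0.50558 = 0.67594
The outcome is not rare, so the OR lies further from 1 than the RR.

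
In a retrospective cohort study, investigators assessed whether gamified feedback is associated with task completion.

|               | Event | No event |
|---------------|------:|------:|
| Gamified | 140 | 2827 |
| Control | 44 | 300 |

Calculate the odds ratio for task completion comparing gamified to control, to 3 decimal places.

0.338

Cells: a = 140, b = 2827, c = 44, d = 300.
OR = (a·d)/(b·c) = (140 × 300) / (2827 × 44) = 42000 / 124388 = 0.33765
Exposure is associated with lower odds of task completion (OR = 0.34 < 1).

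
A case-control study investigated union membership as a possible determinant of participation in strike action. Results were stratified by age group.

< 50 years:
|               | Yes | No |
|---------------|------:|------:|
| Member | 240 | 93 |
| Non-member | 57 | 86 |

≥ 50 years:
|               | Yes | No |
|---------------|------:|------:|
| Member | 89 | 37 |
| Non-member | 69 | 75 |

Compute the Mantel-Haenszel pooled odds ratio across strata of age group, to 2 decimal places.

3.31

OR_MH = Σ(aᵢdᵢ/nᵢ) / Σ(bᵢcᵢ/nᵢ), where nᵢ is the stratum total.
Stratum 1 (< 50 years): n = 476; a·d/n = 240·86/476 = 43.3613; b·c/n = 93·57/476 = 11.1366
Stratum 2 (≥ 50 years): n = 270; a·d/n = 89·75/270 = 24.7222; b·c/n = 37·69/270 = 9.4556
OR_MH = (43.3613 + 24.7222) / (11.1366 + 9.4556) = 68.0836 / 20.5921 = 3.30629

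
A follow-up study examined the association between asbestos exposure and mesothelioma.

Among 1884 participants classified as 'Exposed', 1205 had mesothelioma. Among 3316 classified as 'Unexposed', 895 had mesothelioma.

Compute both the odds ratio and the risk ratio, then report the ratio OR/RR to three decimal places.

2.026

From the description: a = 1205, b = 679, c = 895, d = 2421.
OR = (1205·2421)/(679·895) = 2917305/607705 = 4.80053
Risk in exposed = 1205/1884 = 0.63960; risk in unexposed = 895/3316 = 0.26990; RR = 2.36972
OR/RR = 4.80053 / 2.36972 = 2.02578
The outcome is not rare, so the OR lies further from 1 than the RR.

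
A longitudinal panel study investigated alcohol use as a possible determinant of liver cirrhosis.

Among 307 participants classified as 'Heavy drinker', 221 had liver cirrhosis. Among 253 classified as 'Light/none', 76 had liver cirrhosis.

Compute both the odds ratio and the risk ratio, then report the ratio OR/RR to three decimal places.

From the description: a = 221, b = 86, c = 76, d = 177.
OR = (221·177)/(86·76) = 39117/6536 = 5.98485
Risk in exposed = 221/307 = 0.71987; risk in unexposed = 76/253 = 0.30040; RR = 2.39641
OR/RR = 5.98485 / 2.39641 = 2.49743
The outcome is not rare, so the OR lies further from 1 than the RR.

2.497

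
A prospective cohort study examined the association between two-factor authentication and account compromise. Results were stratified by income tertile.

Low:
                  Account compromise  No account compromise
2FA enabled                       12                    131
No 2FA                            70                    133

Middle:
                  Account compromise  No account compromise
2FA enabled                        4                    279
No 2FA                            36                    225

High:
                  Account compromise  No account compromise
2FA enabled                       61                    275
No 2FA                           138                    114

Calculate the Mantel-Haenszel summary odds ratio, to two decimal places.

OR_MH = Σ(aᵢdᵢ/nᵢ) / Σ(bᵢcᵢ/nᵢ), where nᵢ is the stratum total.
Stratum 1 (Low): n = 346; a·d/n = 12·133/346 = 4.6127; b·c/n = 131·70/346 = 26.5029
Stratum 2 (Middle): n = 544; a·d/n = 4·225/544 = 1.6544; b·c/n = 279·36/544 = 18.4632
Stratum 3 (High): n = 588; a·d/n = 61·114/588 = 11.8265; b·c/n = 275·138/588 = 64.5408
OR_MH = (4.6127 + 1.6544 + 11.8265) / (26.5029 + 18.4632 + 64.5408) = 18.0937 / 109.5069 = 0.16523

0.17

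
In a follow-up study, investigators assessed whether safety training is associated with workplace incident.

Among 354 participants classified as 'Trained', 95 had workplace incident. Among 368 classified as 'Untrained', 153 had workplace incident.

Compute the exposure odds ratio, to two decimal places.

0.52

From the description: a = 95, b = 259, c = 153, d = 215.
OR = (a·d)/(b·c) = (95 × 215) / (259 × 153) = 20425 / 39627 = 0.51543
Exposure is associated with lower odds of workplace incident (OR = 0.52 < 1).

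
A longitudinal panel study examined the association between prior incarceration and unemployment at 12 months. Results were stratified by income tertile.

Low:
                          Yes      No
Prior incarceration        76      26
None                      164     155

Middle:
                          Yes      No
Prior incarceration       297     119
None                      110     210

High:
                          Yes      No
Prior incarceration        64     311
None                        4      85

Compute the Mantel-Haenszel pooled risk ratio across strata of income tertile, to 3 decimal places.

1.893

RR_MH = Σ(aᵢ·n₀ᵢ/nᵢ) / Σ(cᵢ·n₁ᵢ/nᵢ), with n₁ᵢ = aᵢ+bᵢ (exposed), n₀ᵢ = cᵢ+dᵢ (unexposed), nᵢ = n₁ᵢ+n₀ᵢ.
Stratum 1 (Low): n₁ = 102, n₀ = 319, n = 421; a·n₀/n = 76·319/421 = 57.5867; c·n₁/n = 164·102/421 = 39.7340
Stratum 2 (Middle): n₁ = 416, n₀ = 320, n = 736; a·n₀/n = 297·320/736 = 129.1304; c·n₁/n = 110·416/736 = 62.1739
Stratum 3 (High): n₁ = 375, n₀ = 89, n = 464; a·n₀/n = 64·89/464 = 12.2759; c·n₁/n = 4·375/464 = 3.2328
RR_MH = (57.5867 + 129.1304 + 12.2759) / (39.7340 + 62.1739 + 3.2328) = 198.9930 / 105.1406 = 1.89264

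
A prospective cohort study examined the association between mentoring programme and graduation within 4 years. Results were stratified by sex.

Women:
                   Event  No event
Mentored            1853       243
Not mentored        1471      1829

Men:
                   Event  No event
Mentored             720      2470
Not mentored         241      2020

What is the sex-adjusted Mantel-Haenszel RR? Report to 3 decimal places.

RR_MH = Σ(aᵢ·n₀ᵢ/nᵢ) / Σ(cᵢ·n₁ᵢ/nᵢ), with n₁ᵢ = aᵢ+bᵢ (exposed), n₀ᵢ = cᵢ+dᵢ (unexposed), nᵢ = n₁ᵢ+n₀ᵢ.
Stratum 1 (Women): n₁ = 2096, n₀ = 3300, n = 5396; a·n₀/n = 1853·3300/5396 = 1133.2283; c·n₁/n = 1471·2096/5396 = 571.3892
Stratum 2 (Men): n₁ = 3190, n₀ = 2261, n = 5451; a·n₀/n = 720·2261/5451 = 298.6461; c·n₁/n = 241·3190/5451 = 141.0365
RR_MH = (1133.2283 + 298.6461) / (571.3892 + 141.0365) = 1431.8744 / 712.4257 = 2.00986

2.010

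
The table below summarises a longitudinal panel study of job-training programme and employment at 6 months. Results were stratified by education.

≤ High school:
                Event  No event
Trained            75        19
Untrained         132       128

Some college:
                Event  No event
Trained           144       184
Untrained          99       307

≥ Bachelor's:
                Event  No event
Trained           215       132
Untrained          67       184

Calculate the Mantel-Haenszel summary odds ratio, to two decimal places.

OR_MH = Σ(aᵢdᵢ/nᵢ) / Σ(bᵢcᵢ/nᵢ), where nᵢ is the stratum total.
Stratum 1 (≤ High school): n = 354; a·d/n = 75·128/354 = 27.1186; b·c/n = 19·132/354 = 7.0847
Stratum 2 (Some college): n = 734; a·d/n = 144·307/734 = 60.2289; b·c/n = 184·99/734 = 24.8174
Stratum 3 (≥ Bachelor's): n = 598; a·d/n = 215·184/598 = 66.1538; b·c/n = 132·67/598 = 14.7893
OR_MH = (27.1186 + 60.2289 + 66.1538) / (7.0847 + 24.8174 + 14.7893) = 153.5014 / 46.6915 = 3.28757

3.29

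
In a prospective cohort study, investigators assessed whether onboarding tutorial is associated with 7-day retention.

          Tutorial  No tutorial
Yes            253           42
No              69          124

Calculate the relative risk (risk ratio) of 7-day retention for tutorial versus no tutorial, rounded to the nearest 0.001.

3.105

Reading the table with exposure as columns: a = 253 (Tutorial, case), b = 69 (Tutorial, non-case), c = 42 (No tutorial, case), d = 124.
Risk in exposed = 253/322 = 0.78571; risk in unexposed = 42/166 = 0.25301.
RR = 0.78571 / 0.25301 = 3.10544
The risk among the exposed is 3.11 times that among the unexposed.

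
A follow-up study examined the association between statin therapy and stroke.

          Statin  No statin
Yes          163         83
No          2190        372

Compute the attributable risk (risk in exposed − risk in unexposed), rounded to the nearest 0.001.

-0.113

Reading the table with exposure as columns: a = 163 (Statin, case), b = 2190 (Statin, non-case), c = 83 (No statin, case), d = 372.
Risk in exposed = 163/2353 = 0.069273; risk in unexposed = 83/455 = 0.182418.
Risk difference = 0.069273 − 0.182418 = -0.113144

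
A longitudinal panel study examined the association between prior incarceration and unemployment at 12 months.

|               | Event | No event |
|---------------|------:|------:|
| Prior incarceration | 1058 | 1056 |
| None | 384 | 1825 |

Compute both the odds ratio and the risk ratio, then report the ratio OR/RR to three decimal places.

Cells: a = 1058, b = 1056, c = 384, d = 1825.
OR = (1058·1825)/(1056·384) = 1930850/405504 = 4.76161
Risk in exposed = 1058/2114 = 0.50047; risk in unexposed = 384/2209 = 0.17383; RR = 2.87902
OR/RR = 4.76161 / 2.87902 = 1.65390
The outcome is not rare, so the OR lies further from 1 than the RR.

1.654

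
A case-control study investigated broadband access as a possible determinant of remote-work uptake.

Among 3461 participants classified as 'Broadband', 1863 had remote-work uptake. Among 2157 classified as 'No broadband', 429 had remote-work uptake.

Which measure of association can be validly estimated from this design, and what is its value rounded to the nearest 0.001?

From the description: a = 1863, b = 1598, c = 429, d = 1728.
This is a case-control study: participants were sampled on outcome status, so risks in the source population cannot be estimated directly — relative risk is not valid here. The odds ratio is the appropriate measure.
OR = (a·d)/(b·c) = (1863 × 1728) / (1598 × 429) = 3219264 / 685542 = 4.69594

4.696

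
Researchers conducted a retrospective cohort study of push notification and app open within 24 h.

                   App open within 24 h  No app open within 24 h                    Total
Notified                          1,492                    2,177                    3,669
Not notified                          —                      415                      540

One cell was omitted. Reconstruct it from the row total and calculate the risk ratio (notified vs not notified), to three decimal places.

The missing cell is in the unexposed row: 540 − 415 = 125.
So a = 1492, b = 2177, c = 125, d = 415.
RR = [a/(a+b)] / [c/(c+d)] = (1492/3669) / (125/540) = 0.40665/0.23148 = 1.75673

1.757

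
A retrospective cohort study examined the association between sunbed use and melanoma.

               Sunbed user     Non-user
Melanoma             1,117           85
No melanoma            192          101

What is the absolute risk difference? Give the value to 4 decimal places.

Reading the table with exposure as columns: a = 1117 (Sunbed user, case), b = 192 (Sunbed user, non-case), c = 85 (Non-user, case), d = 101.
Risk in exposed = 1117/1309 = 0.853323; risk in unexposed = 85/186 = 0.456989.
Risk difference = 0.853323 − 0.456989 = 0.396334

0.3963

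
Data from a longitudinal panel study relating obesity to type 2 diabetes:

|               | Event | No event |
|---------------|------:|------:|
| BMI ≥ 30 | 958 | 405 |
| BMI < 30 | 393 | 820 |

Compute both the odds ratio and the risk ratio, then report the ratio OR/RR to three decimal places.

2.275

Cells: a = 958, b = 405, c = 393, d = 820.
OR = (958·820)/(405·393) = 785560/159165 = 4.93551
Risk in exposed = 958/1363 = 0.70286; risk in unexposed = 393/1213 = 0.32399; RR = 2.16939
OR/RR = 4.93551 / 2.16939 = 2.27507
The outcome is not rare, so the OR lies further from 1 than the RR.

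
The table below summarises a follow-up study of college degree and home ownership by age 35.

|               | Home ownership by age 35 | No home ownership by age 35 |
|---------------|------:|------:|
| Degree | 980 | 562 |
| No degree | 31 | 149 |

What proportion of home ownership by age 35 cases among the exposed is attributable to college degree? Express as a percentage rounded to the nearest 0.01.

Cells: a = 980, b = 562, c = 31, d = 149.
Risk in exposed = 980/1542 = 0.63554; risk in unexposed = 31/180 = 0.17222.
RR = 0.63554/0.17222 = 3.69022
AR% = (RR − 1)/RR × 100 = (3.69022 − 1)/3.69022 × 100 = 72.9014%

72.90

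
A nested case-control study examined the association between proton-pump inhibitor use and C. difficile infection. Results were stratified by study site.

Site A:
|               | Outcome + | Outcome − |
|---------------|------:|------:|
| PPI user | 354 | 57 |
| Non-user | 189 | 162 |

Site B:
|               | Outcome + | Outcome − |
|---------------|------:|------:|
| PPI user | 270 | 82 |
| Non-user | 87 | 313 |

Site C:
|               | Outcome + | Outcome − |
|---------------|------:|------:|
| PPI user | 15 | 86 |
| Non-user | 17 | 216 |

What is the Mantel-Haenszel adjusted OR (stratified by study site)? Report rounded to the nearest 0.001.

OR_MH = Σ(aᵢdᵢ/nᵢ) / Σ(bᵢcᵢ/nᵢ), where nᵢ is the stratum total.
Stratum 1 (Site A): n = 762; a·d/n = 354·162/762 = 75.2598; b·c/n = 57·189/762 = 14.1378
Stratum 2 (Site B): n = 752; a·d/n = 270·313/752 = 112.3803; b·c/n = 82·87/752 = 9.4867
Stratum 3 (Site C): n = 334; a·d/n = 15·216/334 = 9.7006; b·c/n = 86·17/334 = 4.3772
OR_MH = (75.2598 + 112.3803 + 9.7006) / (14.1378 + 9.4867 + 4.3772) = 197.3408 / 28.0017 = 7.04745

7.047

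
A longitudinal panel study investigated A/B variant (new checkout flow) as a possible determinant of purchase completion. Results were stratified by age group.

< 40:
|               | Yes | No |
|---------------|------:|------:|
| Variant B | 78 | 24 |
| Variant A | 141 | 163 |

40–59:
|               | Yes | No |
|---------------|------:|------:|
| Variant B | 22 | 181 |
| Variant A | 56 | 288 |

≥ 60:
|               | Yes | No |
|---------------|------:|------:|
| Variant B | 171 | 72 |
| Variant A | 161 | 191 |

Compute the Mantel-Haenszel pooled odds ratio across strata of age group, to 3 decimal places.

2.110

OR_MH = Σ(aᵢdᵢ/nᵢ) / Σ(bᵢcᵢ/nᵢ), where nᵢ is the stratum total.
Stratum 1 (< 40): n = 406; a·d/n = 78·163/406 = 31.3153; b·c/n = 24·141/406 = 8.3350
Stratum 2 (40–59): n = 547; a·d/n = 22·288/547 = 11.5832; b·c/n = 181·56/547 = 18.5302
Stratum 3 (≥ 60): n = 595; a·d/n = 171·191/595 = 54.8924; b·c/n = 72·161/595 = 19.4824
OR_MH = (31.3153 + 11.5832 + 54.8924) / (8.3350 + 18.5302 + 19.4824) = 97.7909 / 46.3475 = 2.10995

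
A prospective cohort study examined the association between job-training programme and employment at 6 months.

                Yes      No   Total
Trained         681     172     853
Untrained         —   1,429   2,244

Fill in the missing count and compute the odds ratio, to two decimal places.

6.94

The missing cell is in the unexposed row: 2244 − 1429 = 815.
So a = 681, b = 172, c = 815, d = 1429.
OR = (a·d)/(b·c) = (681 × 1429) / (172 × 815) = 973149 / 140180 = 6.94214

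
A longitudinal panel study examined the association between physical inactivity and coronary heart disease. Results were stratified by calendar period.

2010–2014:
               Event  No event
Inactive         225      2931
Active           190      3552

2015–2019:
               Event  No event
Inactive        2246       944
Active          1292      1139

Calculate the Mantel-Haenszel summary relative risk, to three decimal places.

1.333

RR_MH = Σ(aᵢ·n₀ᵢ/nᵢ) / Σ(cᵢ·n₁ᵢ/nᵢ), with n₁ᵢ = aᵢ+bᵢ (exposed), n₀ᵢ = cᵢ+dᵢ (unexposed), nᵢ = n₁ᵢ+n₀ᵢ.
Stratum 1 (2010–2014): n₁ = 3156, n₀ = 3742, n = 6898; a·n₀/n = 225·3742/6898 = 122.0571; c·n₁/n = 190·3156/6898 = 86.9295
Stratum 2 (2015–2019): n₁ = 3190, n₀ = 2431, n = 5621; a·n₀/n = 2246·2431/5621 = 971.3620; c·n₁/n = 1292·3190/5621 = 733.2290
RR_MH = (122.0571 + 971.3620) / (86.9295 + 733.2290) = 1093.4192 / 820.1585 = 1.33318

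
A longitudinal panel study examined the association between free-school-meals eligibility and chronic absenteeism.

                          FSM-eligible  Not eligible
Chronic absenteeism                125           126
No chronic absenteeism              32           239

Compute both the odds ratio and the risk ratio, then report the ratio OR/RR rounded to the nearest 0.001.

Reading the table with exposure as columns: a = 125 (FSM-eligible, case), b = 32 (FSM-eligible, non-case), c = 126 (Not eligible, case), d = 239.
OR = (125·239)/(32·126) = 29875/4032 = 7.40947
Risk in exposed = 125/157 = 0.79618; risk in unexposed = 126/365 = 0.34521; RR = 2.30639
OR/RR = 7.40947 / 2.30639 = 3.21259
The outcome is not rare, so the OR lies further from 1 than the RR.

3.213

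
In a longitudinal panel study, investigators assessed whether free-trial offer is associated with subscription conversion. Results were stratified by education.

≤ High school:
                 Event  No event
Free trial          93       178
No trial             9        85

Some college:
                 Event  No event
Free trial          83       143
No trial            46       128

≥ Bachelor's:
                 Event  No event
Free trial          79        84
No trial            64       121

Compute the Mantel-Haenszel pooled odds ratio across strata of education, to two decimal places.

OR_MH = Σ(aᵢdᵢ/nᵢ) / Σ(bᵢcᵢ/nᵢ), where nᵢ is the stratum total.
Stratum 1 (≤ High school): n = 365; a·d/n = 93·85/365 = 21.6575; b·c/n = 178·9/365 = 4.3890
Stratum 2 (Some college): n = 400; a·d/n = 83·128/400 = 26.5600; b·c/n = 143·46/400 = 16.4450
Stratum 3 (≥ Bachelor's): n = 348; a·d/n = 79·121/348 = 27.4684; b·c/n = 84·64/348 = 15.4483
OR_MH = (21.6575 + 26.5600 + 27.4684) / (4.3890 + 16.4450 + 15.4483) = 75.6859 / 36.2823 = 2.08603

2.09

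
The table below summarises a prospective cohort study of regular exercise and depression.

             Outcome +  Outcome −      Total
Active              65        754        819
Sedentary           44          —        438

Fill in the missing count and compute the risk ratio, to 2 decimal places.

The missing cell is in the unexposed row: 438 − 44 = 394.
So a = 65, b = 754, c = 44, d = 394.
RR = [a/(a+b)] / [c/(c+d)] = (65/819) / (44/438) = 0.07937/0.10046 = 0.79004

0.79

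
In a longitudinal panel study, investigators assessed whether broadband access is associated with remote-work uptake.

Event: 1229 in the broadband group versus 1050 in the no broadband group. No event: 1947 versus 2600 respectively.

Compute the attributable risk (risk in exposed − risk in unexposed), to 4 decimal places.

From the description: a = 1229, b = 1947, c = 1050, d = 2600.
Risk in exposed = 1229/3176 = 0.386965; risk in unexposed = 1050/3650 = 0.287671.
Risk difference = 0.386965 − 0.287671 = 0.099294

0.0993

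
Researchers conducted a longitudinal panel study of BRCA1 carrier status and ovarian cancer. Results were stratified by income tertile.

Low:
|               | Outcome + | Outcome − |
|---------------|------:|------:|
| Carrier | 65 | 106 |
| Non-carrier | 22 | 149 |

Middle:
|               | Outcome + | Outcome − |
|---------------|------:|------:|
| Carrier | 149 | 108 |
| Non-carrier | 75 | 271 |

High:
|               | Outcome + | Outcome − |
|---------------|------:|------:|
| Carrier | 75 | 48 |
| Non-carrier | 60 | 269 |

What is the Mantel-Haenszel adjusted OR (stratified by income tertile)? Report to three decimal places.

5.255

OR_MH = Σ(aᵢdᵢ/nᵢ) / Σ(bᵢcᵢ/nᵢ), where nᵢ is the stratum total.
Stratum 1 (Low): n = 342; a·d/n = 65·149/342 = 28.3187; b·c/n = 106·22/342 = 6.8187
Stratum 2 (Middle): n = 603; a·d/n = 149·271/603 = 66.9635; b·c/n = 108·75/603 = 13.4328
Stratum 3 (High): n = 452; a·d/n = 75·269/452 = 44.6350; b·c/n = 48·60/452 = 6.3717
OR_MH = (28.3187 + 66.9635 + 44.6350) / (6.8187 + 13.4328 + 6.3717) = 139.9172 / 26.6232 = 5.25545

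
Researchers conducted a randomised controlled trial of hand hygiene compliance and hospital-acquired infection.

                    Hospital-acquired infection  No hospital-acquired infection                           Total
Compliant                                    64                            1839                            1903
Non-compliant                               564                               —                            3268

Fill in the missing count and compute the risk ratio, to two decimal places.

0.19

The missing cell is in the unexposed row: 3268 − 564 = 2704.
So a = 64, b = 1839, c = 564, d = 2704.
RR = [a/(a+b)] / [c/(c+d)] = (64/1903) / (564/3268) = 0.03363/0.17258 = 0.19487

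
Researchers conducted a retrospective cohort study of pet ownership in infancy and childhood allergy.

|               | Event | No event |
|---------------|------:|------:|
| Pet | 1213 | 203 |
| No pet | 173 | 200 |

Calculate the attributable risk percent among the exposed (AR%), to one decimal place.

Cells: a = 1213, b = 203, c = 173, d = 200.
Risk in exposed = 1213/1416 = 0.85664; risk in unexposed = 173/373 = 0.46381.
RR = 0.85664/0.46381 = 1.84697
AR% = (RR − 1)/RR × 100 = (1.84697 − 1)/1.84697 × 100 = 45.8573%

45.9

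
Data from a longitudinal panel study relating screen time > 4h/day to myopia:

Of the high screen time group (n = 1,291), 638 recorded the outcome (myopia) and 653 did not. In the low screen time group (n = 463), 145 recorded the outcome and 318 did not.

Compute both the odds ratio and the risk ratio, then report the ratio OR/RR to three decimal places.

1.358

From the description: a = 638, b = 653, c = 145, d = 318.
OR = (638·318)/(653·145) = 202884/94685 = 2.14273
Risk in exposed = 638/1291 = 0.49419; risk in unexposed = 145/463 = 0.31317; RR = 1.57800
OR/RR = 2.14273 / 1.57800 = 1.35787
The outcome is not rare, so the OR lies further from 1 than the RR.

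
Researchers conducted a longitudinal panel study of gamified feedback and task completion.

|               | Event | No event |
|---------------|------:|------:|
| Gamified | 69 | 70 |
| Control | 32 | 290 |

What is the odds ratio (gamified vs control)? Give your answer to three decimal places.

Cells: a = 69, b = 70, c = 32, d = 290.
OR = (a·d)/(b·c) = (69 × 290) / (70 × 32) = 20010 / 2240 = 8.93304
The odds of task completion are about 8.93 times as high in the gamified group.

8.933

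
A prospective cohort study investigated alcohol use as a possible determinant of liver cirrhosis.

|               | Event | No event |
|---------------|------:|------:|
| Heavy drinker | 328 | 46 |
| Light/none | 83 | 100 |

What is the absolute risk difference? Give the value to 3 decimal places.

0.423

Cells: a = 328, b = 46, c = 83, d = 100.
Risk in exposed = 328/374 = 0.877005; risk in unexposed = 83/183 = 0.453552.
Risk difference = 0.877005 − 0.453552 = 0.423453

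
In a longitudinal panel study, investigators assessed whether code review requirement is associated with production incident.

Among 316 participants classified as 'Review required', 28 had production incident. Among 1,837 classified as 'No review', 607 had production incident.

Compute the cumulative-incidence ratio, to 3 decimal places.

0.268

From the description: a = 28, b = 288, c = 607, d = 1230.
Risk in exposed = 28/316 = 0.08861; risk in unexposed = 607/1837 = 0.33043.
RR = 0.08861 / 0.33043 = 0.26816
The risk is 73% lower among the exposed than among the unexposed.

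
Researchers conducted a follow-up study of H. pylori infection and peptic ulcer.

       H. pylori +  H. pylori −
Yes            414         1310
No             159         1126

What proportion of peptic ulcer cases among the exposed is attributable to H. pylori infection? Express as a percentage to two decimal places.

25.57

Reading the table with exposure as columns: a = 414 (H. pylori +, case), b = 159 (H. pylori +, non-case), c = 1310 (H. pylori −, case), d = 1126.
Risk in exposed = 414/573 = 0.72251; risk in unexposed = 1310/2436 = 0.53777.
RR = 0.72251/0.53777 = 1.34354
AR% = (RR − 1)/RR × 100 = (1.34354 − 1)/1.34354 × 100 = 25.5700%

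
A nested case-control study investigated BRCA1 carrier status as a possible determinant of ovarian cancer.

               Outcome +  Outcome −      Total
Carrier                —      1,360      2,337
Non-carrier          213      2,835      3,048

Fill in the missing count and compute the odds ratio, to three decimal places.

The missing cell is in the exposed row: 2337 − 1360 = 977.
So a = 977, b = 1360, c = 213, d = 2835.
OR = (a·d)/(b·c) = (977 × 2835) / (1360 × 213) = 2769795 / 289680 = 9.56157

9.562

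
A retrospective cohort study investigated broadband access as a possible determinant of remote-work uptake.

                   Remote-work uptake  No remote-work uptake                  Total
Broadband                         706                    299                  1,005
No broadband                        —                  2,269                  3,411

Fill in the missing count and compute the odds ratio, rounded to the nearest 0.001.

4.691

The missing cell is in the unexposed row: 3411 − 2269 = 1142.
So a = 706, b = 299, c = 1142, d = 2269.
OR = (a·d)/(b·c) = (706 × 2269) / (299 × 1142) = 1601914 / 341458 = 4.69139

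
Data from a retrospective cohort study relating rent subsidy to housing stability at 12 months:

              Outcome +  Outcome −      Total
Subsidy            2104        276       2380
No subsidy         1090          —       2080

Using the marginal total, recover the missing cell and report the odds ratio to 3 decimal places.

6.924

The missing cell is in the unexposed row: 2080 − 1090 = 990.
So a = 2104, b = 276, c = 1090, d = 990.
OR = (a·d)/(b·c) = (2104 × 990) / (276 × 1090) = 2082960 / 300840 = 6.92381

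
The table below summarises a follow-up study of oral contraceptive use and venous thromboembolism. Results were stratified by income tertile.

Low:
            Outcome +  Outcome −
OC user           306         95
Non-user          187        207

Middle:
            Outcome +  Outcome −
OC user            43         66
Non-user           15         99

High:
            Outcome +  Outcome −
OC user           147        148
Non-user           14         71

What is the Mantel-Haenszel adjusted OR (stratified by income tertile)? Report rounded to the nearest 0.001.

3.916

OR_MH = Σ(aᵢdᵢ/nᵢ) / Σ(bᵢcᵢ/nᵢ), where nᵢ is the stratum total.
Stratum 1 (Low): n = 795; a·d/n = 306·207/795 = 79.6755; b·c/n = 95·187/795 = 22.3459
Stratum 2 (Middle): n = 223; a·d/n = 43·99/223 = 19.0897; b·c/n = 66·15/223 = 4.4395
Stratum 3 (High): n = 380; a·d/n = 147·71/380 = 27.4658; b·c/n = 148·14/380 = 5.4526
OR_MH = (79.6755 + 19.0897 + 27.4658) / (22.3459 + 4.4395 + 5.4526) = 126.2309 / 32.2380 = 3.91559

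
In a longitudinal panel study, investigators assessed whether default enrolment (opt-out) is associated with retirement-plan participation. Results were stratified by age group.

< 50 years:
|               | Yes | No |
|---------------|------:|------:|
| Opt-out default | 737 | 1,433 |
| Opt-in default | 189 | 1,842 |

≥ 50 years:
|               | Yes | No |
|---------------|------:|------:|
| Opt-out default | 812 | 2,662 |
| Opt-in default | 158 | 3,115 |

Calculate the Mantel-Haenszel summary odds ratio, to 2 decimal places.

5.50

OR_MH = Σ(aᵢdᵢ/nᵢ) / Σ(bᵢcᵢ/nᵢ), where nᵢ is the stratum total.
Stratum 1 (< 50 years): n = 4201; a·d/n = 737·1842/4201 = 323.1502; b·c/n = 1433·189/4201 = 64.4697
Stratum 2 (≥ 50 years): n = 6747; a·d/n = 812·3115/6747 = 374.8896; b·c/n = 2662·158/6747 = 62.3382
OR_MH = (323.1502 + 374.8896) / (64.4697 + 62.3382) = 698.0398 / 126.8079 = 5.50470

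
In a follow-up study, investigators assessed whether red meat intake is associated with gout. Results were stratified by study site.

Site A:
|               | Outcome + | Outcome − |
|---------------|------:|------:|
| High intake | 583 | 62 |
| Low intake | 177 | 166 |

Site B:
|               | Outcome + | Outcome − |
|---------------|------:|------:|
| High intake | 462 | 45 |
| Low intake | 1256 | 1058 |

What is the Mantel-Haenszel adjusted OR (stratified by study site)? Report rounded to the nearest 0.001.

8.709

OR_MH = Σ(aᵢdᵢ/nᵢ) / Σ(bᵢcᵢ/nᵢ), where nᵢ is the stratum total.
Stratum 1 (Site A): n = 988; a·d/n = 583·166/988 = 97.9534; b·c/n = 62·177/988 = 11.1073
Stratum 2 (Site B): n = 2821; a·d/n = 462·1058/2821 = 173.2705; b·c/n = 45·1256/2821 = 20.0354
OR_MH = (97.9534 + 173.2705) / (11.1073 + 20.0354) = 271.2239 / 31.1427 = 8.70906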